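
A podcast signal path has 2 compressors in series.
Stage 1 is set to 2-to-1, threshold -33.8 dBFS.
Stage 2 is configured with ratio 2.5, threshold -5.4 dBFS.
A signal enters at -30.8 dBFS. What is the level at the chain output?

Stage 1: overshoot 3 dB → 3/2 = 1.5 dB → -32.3 dBFS.
Stage 2: -32.3 dBFS is at or below the -5.4 dBFS threshold — no compression; output -32.3 dBFS.

-32.3 dBFS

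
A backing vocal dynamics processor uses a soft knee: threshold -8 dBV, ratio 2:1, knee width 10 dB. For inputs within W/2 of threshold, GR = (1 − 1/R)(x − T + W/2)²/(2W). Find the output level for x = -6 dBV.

-7.225 dBV

x − T + W/2 = -6 − (-8) + 5 = 7.
GR = (1 − 1/2) × 7² / 20 = 0.5 × 49 / 20 = 1.225 dB.
Output = -6 − 1.225 = -7.225 dBV.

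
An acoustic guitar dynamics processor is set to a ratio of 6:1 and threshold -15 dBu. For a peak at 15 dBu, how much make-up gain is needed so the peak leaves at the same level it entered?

25 dB

The peak compresses to -15 + 30/6 = -10 dBu.
To reach 15 dBu requires 15 − (-10) = 25 dB of make-up.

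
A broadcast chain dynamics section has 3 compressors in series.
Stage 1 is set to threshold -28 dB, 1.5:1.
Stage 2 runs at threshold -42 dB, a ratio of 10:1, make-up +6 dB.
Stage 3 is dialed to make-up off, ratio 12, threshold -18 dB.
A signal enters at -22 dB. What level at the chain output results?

Stage 1: 6 dB above -28 dB, reduced 1.5:1 to 4 dB above → -24 dB.
Stage 2: 18 dB above -42 dB, reduced 10:1 to 1.8 dB above → -40.2 dB; +6 dB make-up → -34.2 dB.
Stage 3: -34.2 dB ≤ -18 dB, so stage 3 doesn't engage; output -34.2 dB.

-34.2 dB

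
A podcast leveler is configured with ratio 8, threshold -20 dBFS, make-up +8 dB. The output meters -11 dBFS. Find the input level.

Before make-up, the level was -11 − 8 = -19 dBFS.
That's 1 dB above the -20 dBFS threshold.
Input overshoot = R × output overshoot = 8 dB → input = -20 + 8 = -12 dBFS.

-12 dBFS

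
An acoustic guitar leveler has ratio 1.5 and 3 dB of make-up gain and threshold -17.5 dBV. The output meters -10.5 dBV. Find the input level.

Stripping the +3 dB make-up gives -13.5 dBV at the gain stage.
That's 4 dB above the -17.5 dBV threshold.
Input overshoot = R × output overshoot = 6 dB → input = -17.5 + 6 = -11.5 dBV.

-11.5 dBV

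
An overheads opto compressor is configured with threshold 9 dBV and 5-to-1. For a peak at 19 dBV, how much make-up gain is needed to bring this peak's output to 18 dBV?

7 dB

Overshoot 10 dB → 10/5 = 2 dB after compression, so the compressed level is 9 + 2 = 11 dBV.
Make-up = target − compressed = 18 − 11 = 7 dB.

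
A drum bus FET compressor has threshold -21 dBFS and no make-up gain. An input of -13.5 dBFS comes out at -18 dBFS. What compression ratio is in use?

2.5:1

Input overshoot = -13.5 − (-21) = 7.5 dB; output overshoot = -18 − (-21) = 3 dB.
Ratio = 7.5 / 3 = 2.5.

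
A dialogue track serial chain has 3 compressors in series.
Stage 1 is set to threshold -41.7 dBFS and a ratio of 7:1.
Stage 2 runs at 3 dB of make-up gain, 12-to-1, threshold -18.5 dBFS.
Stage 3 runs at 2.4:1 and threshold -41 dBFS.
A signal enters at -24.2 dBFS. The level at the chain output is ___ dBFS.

Stage 1: -24.2 dBFS is 17.5 dB over -41.7 dBFS; at 7:1 that becomes 2.5 dB over, giving -39.2 dBFS.
Stage 2: -39.2 dBFS ≤ -18.5 dBFS, so stage 2 doesn't engage; make-up brings it to -36.2 dBFS.
Stage 3: 4.8 dB above -41 dBFS, reduced 2.4:1 to 2 dB above → -39 dBFS.

-39 dBFS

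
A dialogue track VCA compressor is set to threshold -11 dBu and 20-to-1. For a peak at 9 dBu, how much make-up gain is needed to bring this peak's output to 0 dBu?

10 dB

The peak compresses to -11 + 20/20 = -10 dBu.
To reach 0 dBu requires 0 − (-10) = 10 dB of make-up.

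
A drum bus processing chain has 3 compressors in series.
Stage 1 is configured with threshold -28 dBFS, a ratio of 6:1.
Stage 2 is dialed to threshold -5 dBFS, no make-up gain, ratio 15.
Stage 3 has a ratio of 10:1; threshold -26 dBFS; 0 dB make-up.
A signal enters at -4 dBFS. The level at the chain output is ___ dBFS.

-25.8 dBFS

Stage 1: overshoot 24 dB → 24/6 = 4 dB → -24 dBFS.
Stage 2: below threshold (-24 ≤ -5); passes unchanged; output -24 dBFS.
Stage 3: 2 dB above -26 dBFS, reduced 10:1 to 0.2 dB above → -25.8 dBFS.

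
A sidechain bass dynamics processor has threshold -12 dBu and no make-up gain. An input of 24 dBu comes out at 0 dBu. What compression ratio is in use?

3:1

Input overshoot = 24 − (-12) = 36 dB; output overshoot = 0 − (-12) = 12 dB.
Ratio = 36 / 12 = 3.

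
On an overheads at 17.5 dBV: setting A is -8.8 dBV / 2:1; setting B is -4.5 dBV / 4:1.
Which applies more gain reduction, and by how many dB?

A: overshoot 26.3 dB → output overshoot 13.15 dB → GR 13.15 dB.
B: overshoot 22 dB → output overshoot 5.5 dB → GR 16.5 dB.
Difference: 3.35 dB in favour of B.

B, by 3.35 dB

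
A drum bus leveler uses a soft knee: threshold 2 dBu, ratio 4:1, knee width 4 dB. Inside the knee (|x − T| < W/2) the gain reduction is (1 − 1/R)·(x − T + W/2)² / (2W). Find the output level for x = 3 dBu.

2.15625 dBu

x − T + W/2 = 3 − 2 + 2 = 3.
GR = (1 − 1/4) × 3² / 8 = 0.75 × 9 / 8 = 0.84375 dB.
Output = 3 − 0.84375 = 2.15625 dBu.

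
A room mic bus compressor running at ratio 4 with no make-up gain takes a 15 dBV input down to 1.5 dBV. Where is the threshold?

Let T be the threshold. Output overshoot = (input overshoot)/R, so 1.5 − T = (15 − T)/4.
4·(1.5 − T) = 15 − T → 3·T = 6 − 15 = -9.
T = -9/3 = -3 dBV.

-3 dBV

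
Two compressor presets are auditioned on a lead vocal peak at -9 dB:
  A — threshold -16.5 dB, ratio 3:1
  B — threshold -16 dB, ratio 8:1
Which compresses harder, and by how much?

A: GR = 7.5 − 7.5/3 = 5 dB.
B: GR = 7 − 7/8 = 6.125 dB.
B applies 1.125 dB more gain reduction.

B, by 1.125 dB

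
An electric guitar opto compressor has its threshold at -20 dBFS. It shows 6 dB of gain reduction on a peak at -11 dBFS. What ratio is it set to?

3:1

Input overshoot = -11 − (-20) = 9 dB.
Output overshoot = 9 − 6 = 3 dB.
Ratio = input overshoot / output overshoot = 9 / 3 = 3.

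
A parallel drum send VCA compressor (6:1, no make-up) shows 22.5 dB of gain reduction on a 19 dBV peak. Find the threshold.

Let T be the threshold. Output overshoot = (input overshoot)/R, so -3.5 − T = (19 − T)/6.
6·(-3.5 − T) = 19 − T → 5·T = -21 − 19 = -40.
T = -40/5 = -8 dBV.

-8 dBV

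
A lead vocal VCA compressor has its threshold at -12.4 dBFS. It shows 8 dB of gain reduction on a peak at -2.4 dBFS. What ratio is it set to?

5:1

Input overshoot = -2.4 − (-12.4) = 10 dB.
Output overshoot = 10 − 8 = 2 dB.
Ratio = input overshoot / output overshoot = 10 / 2 = 5.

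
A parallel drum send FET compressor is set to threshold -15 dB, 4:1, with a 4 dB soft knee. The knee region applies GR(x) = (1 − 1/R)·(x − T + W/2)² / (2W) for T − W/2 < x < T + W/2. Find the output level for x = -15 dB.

x − T + W/2 = -15 − (-15) + 2 = 2.
GR = (1 − 1/4) × 2² / 8 = 0.75 × 4 / 8 = 0.375 dB.
Output = -15 − 0.375 = -15.375 dB.

-15.375 dB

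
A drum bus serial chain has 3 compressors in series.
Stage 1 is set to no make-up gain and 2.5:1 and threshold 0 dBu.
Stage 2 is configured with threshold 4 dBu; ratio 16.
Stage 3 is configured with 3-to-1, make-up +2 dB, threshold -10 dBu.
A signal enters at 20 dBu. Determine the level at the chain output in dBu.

-3.25 dBu

Stage 1: 20 dBu is 20 dB over 0 dBu; at 2.5:1 that becomes 8 dB over, giving 8 dBu.
Stage 2: 4 dB above 4 dBu, reduced 16:1 to 0.25 dB above → 4.25 dBu.
Stage 3: 14.25 dB above -10 dBu, reduced 3:1 to 4.75 dB above → -5.25 dBu; +2 dB make-up → -3.25 dBu.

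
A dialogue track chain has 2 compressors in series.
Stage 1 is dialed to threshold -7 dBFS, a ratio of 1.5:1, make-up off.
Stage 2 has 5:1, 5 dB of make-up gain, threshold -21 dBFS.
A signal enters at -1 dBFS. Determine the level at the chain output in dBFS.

-12.4 dBFS

Stage 1: -1 dBFS is 6 dB over -7 dBFS; at 1.5:1 that becomes 4 dB over, giving -3 dBFS.
Stage 2: overshoot 18 dB → 18/5 = 3.6 dB → -17.4 dBFS; +5 dB make-up → -12.4 dBFS.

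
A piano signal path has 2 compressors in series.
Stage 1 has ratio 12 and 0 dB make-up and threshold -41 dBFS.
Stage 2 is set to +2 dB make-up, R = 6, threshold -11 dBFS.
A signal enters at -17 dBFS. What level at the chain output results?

Stage 1: overshoot 24 dB → 24/12 = 2 dB → -39 dBFS.
Stage 2: below threshold (-39 ≤ -11); passes unchanged; make-up brings it to -37 dBFS.

-37 dBFS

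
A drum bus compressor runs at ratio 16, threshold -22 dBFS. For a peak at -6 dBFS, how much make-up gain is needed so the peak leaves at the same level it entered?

15 dB

Overshoot 16 dB → 16/16 = 1 dB after compression, so the compressed level is -22 + 1 = -21 dBFS.
Make-up = target − compressed = -6 − (-21) = 15 dB.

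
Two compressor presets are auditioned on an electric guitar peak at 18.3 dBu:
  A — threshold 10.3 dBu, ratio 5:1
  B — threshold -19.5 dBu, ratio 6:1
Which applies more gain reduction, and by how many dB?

B, by 25.1 dB

A: 8 dB over, compressed to 1.6 dB over, so 6.4 dB of GR.
B: 37.8 dB over, compressed to 6.3 dB over, so 31.5 dB of GR.
B reduces 25.1 dB more.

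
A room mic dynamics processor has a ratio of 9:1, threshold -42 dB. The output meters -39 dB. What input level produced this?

The compressed level sits -39 − (-42) = 3 dB over threshold.
Undo the ratio: input overshoot = 3 × 9 = 27 dB, giving input = -15 dB.

-15 dB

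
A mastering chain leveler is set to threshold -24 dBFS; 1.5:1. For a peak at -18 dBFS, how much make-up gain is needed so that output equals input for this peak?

2 dB

Overshoot 6 dB → 6/1.5 = 4 dB after compression, so the compressed level is -24 + 4 = -20 dBFS.
Make-up = target − compressed = -18 − (-20) = 2 dB.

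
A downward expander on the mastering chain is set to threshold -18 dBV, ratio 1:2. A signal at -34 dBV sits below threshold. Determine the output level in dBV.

Undershoot = (-18) − (-34) = 16 dB.
At 1:2, that expands to 32 dB under threshold.
Output = -18 − 32 = -50 dBV.

-50 dBV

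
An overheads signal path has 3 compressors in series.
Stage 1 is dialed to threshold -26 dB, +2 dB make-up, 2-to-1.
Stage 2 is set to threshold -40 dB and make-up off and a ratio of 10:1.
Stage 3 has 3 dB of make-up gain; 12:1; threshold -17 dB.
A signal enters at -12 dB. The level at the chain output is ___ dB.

-34.7 dB

Stage 1: 14 dB above -26 dB, reduced 2:1 to 7 dB above → -19 dB; +2 dB make-up → -17 dB.
Stage 2: overshoot 23 dB → 23/10 = 2.3 dB → -37.7 dB.
Stage 3: -37.7 dB is at or below the -17 dB threshold — no compression; make-up brings it to -34.7 dB.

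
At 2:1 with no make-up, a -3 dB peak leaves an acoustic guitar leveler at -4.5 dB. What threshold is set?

Let T be the threshold. Output overshoot = (input overshoot)/R, so -4.5 − T = (-3 − T)/2.
2·(-4.5 − T) = -3 − T → 1·T = -9 − (-3) = -6.
T = -6/1 = -6 dB.

-6 dB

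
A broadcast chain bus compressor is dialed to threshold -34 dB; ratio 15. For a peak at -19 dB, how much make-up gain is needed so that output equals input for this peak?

14 dB

Overshoot 15 dB → 15/15 = 1 dB after compression, so the compressed level is -34 + 1 = -33 dB.
Make-up = target − compressed = -19 − (-33) = 14 dB.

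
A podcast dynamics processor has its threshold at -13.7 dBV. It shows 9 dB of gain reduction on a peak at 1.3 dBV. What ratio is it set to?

2.5:1

Input overshoot = 1.3 − (-13.7) = 15 dB.
Output overshoot = 15 − 9 = 6 dB.
Ratio = input overshoot / output overshoot = 15 / 6 = 2.5.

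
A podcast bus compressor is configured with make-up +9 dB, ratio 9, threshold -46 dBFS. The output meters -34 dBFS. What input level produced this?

-19 dBFS

Remove make-up: -34 − 9 = -43 dBFS.
The compressed level sits -43 − (-46) = 3 dB over threshold.
Input overshoot = R × output overshoot = 27 dB → input = -46 + 27 = -19 dBFS.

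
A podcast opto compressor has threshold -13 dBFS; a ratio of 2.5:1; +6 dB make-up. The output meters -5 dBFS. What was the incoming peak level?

Stripping the +6 dB make-up gives -11 dBFS at the gain stage.
The compressed level sits -11 − (-13) = 2 dB over threshold.
Input overshoot = R × output overshoot = 5 dB → input = -13 + 5 = -8 dBFS.

-8 dBFS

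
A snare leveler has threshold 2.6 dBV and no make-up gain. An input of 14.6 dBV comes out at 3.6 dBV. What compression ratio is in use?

12:1

Input overshoot = 14.6 − 2.6 = 12 dB; output overshoot = 3.6 − 2.6 = 1 dB.
Ratio = 12 / 1 = 12.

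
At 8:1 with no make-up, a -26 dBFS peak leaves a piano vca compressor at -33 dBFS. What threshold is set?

-34 dBFS

Gain reduction = -26 − (-33) = 7 dB; output overshoot = GR / (R − 1) = 7 / 7 = 1 dB.
Threshold = output − output overshoot = -33 − 1 = -34 dBFS.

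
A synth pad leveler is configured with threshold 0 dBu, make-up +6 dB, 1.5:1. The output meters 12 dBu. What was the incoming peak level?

9 dBu

Remove make-up: 12 − 6 = 6 dBu.
That's 6 dB above the 0 dBu threshold.
Input overshoot = R × output overshoot = 9 dB → input = 0 + 9 = 9 dBu.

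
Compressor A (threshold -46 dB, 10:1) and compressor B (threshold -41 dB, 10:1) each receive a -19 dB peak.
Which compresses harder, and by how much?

A, by 4.5 dB

A: 27 dB over, compressed to 2.7 dB over, so 24.3 dB of GR.
B: 22 dB over, compressed to 2.2 dB over, so 19.8 dB of GR.
A applies 4.5 dB more gain reduction.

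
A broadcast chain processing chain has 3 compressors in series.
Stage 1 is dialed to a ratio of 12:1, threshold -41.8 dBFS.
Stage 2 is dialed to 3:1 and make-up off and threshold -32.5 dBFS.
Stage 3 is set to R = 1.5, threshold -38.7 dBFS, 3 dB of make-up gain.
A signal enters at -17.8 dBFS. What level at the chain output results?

-36.8 dBFS

Stage 1: -17.8 dBFS is 24 dB over -41.8 dBFS; at 12:1 that becomes 2 dB over, giving -39.8 dBFS.
Stage 2: -39.8 dBFS is at or below the -32.5 dBFS threshold — no compression; output -39.8 dBFS.
Stage 3: below threshold (-39.8 ≤ -38.7); passes unchanged; make-up brings it to -36.8 dBFS.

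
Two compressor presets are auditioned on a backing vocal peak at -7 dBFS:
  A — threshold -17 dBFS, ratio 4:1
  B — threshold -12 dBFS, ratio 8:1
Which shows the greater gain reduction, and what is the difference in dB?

A: overshoot 10 dB → output overshoot 2.5 dB → GR 7.5 dB.
B: overshoot 5 dB → output overshoot 0.625 dB → GR 4.375 dB.
A applies 3.125 dB more gain reduction.

A, by 3.125 dB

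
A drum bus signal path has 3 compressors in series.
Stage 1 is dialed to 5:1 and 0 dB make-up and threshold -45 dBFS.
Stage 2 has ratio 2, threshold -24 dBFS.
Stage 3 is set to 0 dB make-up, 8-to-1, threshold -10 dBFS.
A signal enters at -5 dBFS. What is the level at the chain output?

-37 dBFS

Stage 1: 40 dB above -45 dBFS, reduced 5:1 to 8 dB above → -37 dBFS.
Stage 2: -37 dBFS is at or below the -24 dBFS threshold — no compression; output -37 dBFS.
Stage 3: below threshold (-37 ≤ -10); passes unchanged; output -37 dBFS.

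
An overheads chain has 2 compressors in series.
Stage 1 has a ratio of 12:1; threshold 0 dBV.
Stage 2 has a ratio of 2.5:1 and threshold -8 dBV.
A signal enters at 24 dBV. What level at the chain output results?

-4 dBV

Stage 1: 24 dBV is 24 dB over 0 dBV; at 12:1 that becomes 2 dB over, giving 2 dBV.
Stage 2: 10 dB above -8 dBV, reduced 2.5:1 to 4 dB above → -4 dBV.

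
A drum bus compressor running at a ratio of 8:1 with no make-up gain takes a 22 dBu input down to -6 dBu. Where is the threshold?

-10 dBu

Let T be the threshold. Output overshoot = (input overshoot)/R, so -6 − T = (22 − T)/8.
8·(-6 − T) = 22 − T → 7·T = -48 − 22 = -70.
T = -70/7 = -10 dBu.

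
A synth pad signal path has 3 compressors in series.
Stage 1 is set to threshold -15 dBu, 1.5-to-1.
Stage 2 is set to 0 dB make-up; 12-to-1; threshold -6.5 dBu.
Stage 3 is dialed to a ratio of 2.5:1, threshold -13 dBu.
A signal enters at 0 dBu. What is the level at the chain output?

Stage 1: 0 dBu is 15 dB over -15 dBu; at 1.5:1 that becomes 10 dB over, giving -5 dBu.
Stage 2: 1.5 dB above -6.5 dBu, reduced 12:1 to 0.125 dB above → -6.375 dBu.
Stage 3: -6.375 dBu is 6.625 dB over -13 dBu; at 2.5:1 that becomes 2.65 dB over, giving -10.35 dBu.

-10.35 dBu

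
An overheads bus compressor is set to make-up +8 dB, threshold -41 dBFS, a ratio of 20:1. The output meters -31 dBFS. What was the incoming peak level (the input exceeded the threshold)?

Stripping the +8 dB make-up gives -39 dBFS at the gain stage.
The compressed level sits -39 − (-41) = 2 dB over threshold.
Before 20:1 compression the overshoot was 2 × 20 = 40 dB, so input = -41 + 40 = -1 dBFS.

-1 dBFS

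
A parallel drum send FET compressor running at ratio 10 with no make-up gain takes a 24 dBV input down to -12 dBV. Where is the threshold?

Input is 40 dB above T (since output overshoot × R = input overshoot: (-12 − T)·10 = 24 − T gives T = -16 dBV).
Check: -16 + (24 − (-16))/10 = -16 + 4 = -12 dBV. ✓

-16 dBV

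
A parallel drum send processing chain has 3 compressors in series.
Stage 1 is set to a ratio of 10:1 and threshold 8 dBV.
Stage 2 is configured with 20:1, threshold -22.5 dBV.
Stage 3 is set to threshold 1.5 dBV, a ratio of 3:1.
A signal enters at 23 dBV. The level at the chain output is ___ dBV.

Stage 1: 15 dB above 8 dBV, reduced 10:1 to 1.5 dB above → 9.5 dBV.
Stage 2: overshoot 32 dB → 32/20 = 1.6 dB → -20.9 dBV.
Stage 3: below threshold (-20.9 ≤ 1.5); passes unchanged; output -20.9 dBV.

-20.9 dBV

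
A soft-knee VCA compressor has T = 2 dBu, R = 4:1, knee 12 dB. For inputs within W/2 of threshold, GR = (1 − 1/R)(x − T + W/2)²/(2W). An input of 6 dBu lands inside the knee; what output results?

2.875 dBu

x − T + W/2 = 6 − 2 + 6 = 10.
GR = (1 − 1/4) × 10² / 24 = 0.75 × 100 / 24 = 3.125 dB.
Output = 6 − 3.125 = 2.875 dBu.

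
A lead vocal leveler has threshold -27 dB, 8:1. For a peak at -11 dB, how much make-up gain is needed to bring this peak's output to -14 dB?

11 dB

Overshoot 16 dB → 16/8 = 2 dB after compression, so the compressed level is -27 + 2 = -25 dB.
Make-up = target − compressed = -14 − (-25) = 11 dB.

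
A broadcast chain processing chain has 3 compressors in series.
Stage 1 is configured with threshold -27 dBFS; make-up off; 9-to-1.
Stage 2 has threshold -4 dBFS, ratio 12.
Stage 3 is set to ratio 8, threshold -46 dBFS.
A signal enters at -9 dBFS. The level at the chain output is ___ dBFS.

Stage 1: -9 dBFS is 18 dB over -27 dBFS; at 9:1 that becomes 2 dB over, giving -25 dBFS.
Stage 2: -25 dBFS ≤ -4 dBFS, so stage 2 doesn't engage; output -25 dBFS.
Stage 3: -25 dBFS is 21 dB over -46 dBFS; at 8:1 that becomes 2.625 dB over, giving -43.375 dBFS.

-43.375 dBFS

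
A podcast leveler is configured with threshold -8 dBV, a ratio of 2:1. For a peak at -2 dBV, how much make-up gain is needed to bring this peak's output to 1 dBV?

Overshoot 6 dB → 6/2 = 3 dB after compression, so the compressed level is -8 + 3 = -5 dBV.
Make-up = target − compressed = 1 − (-5) = 6 dB.

6 dB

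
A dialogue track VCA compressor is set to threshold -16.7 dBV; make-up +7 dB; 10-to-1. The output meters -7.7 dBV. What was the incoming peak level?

Stripping the +7 dB make-up gives -14.7 dBV at the gain stage.
The compressed level sits -14.7 − (-16.7) = 2 dB over threshold.
Undo the ratio: input overshoot = 2 × 10 = 20 dB, giving input = 3.3 dBV.

3.3 dBV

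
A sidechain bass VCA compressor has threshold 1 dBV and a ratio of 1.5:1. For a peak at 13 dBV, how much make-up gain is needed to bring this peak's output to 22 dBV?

13 dB

Overshoot 12 dB → 12/1.5 = 8 dB after compression, so the compressed level is 1 + 8 = 9 dBV.
Make-up = target − compressed = 22 − 9 = 13 dB.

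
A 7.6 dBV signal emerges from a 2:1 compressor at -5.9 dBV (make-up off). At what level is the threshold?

-19.4 dBV

Gain reduction = 7.6 − (-5.9) = 13.5 dB; output overshoot = GR / (R − 1) = 13.5 / 1 = 13.5 dB.
Threshold = output − output overshoot = -5.9 − 13.5 = -19.4 dBV.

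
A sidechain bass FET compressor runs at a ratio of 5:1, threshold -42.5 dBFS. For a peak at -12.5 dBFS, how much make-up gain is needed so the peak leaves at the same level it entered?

24 dB

The peak compresses to -42.5 + 30/5 = -36.5 dBFS.
To reach -12.5 dBFS requires -12.5 − (-36.5) = 24 dB of make-up.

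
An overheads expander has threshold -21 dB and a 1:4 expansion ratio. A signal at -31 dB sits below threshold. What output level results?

Below threshold, a 1:4 expander applies gain = (4−1)×(T − x) of attenuation.
(4−1) × 10 = 30 dB, so output = -31 − 30 = -61 dB.

-61 dB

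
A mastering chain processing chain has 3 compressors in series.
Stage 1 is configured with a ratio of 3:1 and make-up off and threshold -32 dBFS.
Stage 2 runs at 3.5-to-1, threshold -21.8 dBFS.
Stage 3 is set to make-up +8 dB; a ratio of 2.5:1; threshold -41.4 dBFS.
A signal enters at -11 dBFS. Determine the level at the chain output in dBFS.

-26.84 dBFS

Stage 1: -11 dBFS is 21 dB over -32 dBFS; at 3:1 that becomes 7 dB over, giving -25 dBFS.
Stage 2: below threshold (-25 ≤ -21.8); passes unchanged; output -25 dBFS.
Stage 3: 16.4 dB above -41.4 dBFS, reduced 2.5:1 to 6.56 dB above → -34.84 dBFS; +8 dB make-up → -26.84 dBFS.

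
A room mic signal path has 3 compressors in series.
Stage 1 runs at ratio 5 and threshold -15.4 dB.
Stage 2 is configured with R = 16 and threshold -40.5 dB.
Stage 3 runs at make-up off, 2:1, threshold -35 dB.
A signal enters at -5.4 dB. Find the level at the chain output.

-38.80625 dB

Stage 1: overshoot 10 dB → 10/5 = 2 dB → -13.4 dB.
Stage 2: overshoot 27.1 dB → 27.1/16 = 1.69375 dB → -38.80625 dB.
Stage 3: below threshold (-38.80625 ≤ -35); passes unchanged; output -38.80625 dB.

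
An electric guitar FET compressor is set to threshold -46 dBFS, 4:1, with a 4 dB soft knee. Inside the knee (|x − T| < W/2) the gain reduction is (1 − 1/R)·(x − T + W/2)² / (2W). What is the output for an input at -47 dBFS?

-47.09375 dBFS

x − T + W/2 = -47 − (-46) + 2 = 1.
GR = (1 − 1/4) × 1² / 8 = 0.75 × 1 / 8 = 0.09375 dB.
Output = -47 − 0.09375 = -47.09375 dBFS.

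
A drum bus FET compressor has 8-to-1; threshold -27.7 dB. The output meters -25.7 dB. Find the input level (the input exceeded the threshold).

-11.7 dB

The compressed level sits -25.7 − (-27.7) = 2 dB over threshold.
Undo the ratio: input overshoot = 2 × 8 = 16 dB, giving input = -11.7 dB.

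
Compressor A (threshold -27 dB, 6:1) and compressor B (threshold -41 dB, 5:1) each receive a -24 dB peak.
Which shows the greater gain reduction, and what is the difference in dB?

B, by 11.1 dB

A: 3 dB over, compressed to 0.5 dB over, so 2.5 dB of GR.
B: 17 dB over, compressed to 3.4 dB over, so 13.6 dB of GR.
B reduces 11.1 dB more.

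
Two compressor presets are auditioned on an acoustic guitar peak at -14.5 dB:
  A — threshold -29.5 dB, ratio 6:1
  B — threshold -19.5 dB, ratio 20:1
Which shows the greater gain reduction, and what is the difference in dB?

A, by 7.75 dB

A: overshoot 15 dB → output overshoot 2.5 dB → GR 12.5 dB.
B: overshoot 5 dB → output overshoot 0.25 dB → GR 4.75 dB.
A reduces 7.75 dB more.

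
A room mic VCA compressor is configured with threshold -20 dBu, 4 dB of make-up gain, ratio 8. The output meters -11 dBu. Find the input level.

20 dBu

Before make-up, the level was -11 − 4 = -15 dBu.
The compressed level sits -15 − (-20) = 5 dB over threshold.
Undo the ratio: input overshoot = 5 × 8 = 40 dB, giving input = 20 dBu.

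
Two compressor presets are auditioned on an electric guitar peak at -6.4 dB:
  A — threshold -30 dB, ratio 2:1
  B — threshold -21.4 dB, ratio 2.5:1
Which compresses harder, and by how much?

A, by 2.8 dB

A: GR = 23.6 − 23.6/2 = 11.8 dB.
B: GR = 15 − 15/2.5 = 9 dB.
A reduces 2.8 dB more.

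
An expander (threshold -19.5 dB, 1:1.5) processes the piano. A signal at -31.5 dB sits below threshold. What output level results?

Below threshold, a 1:1.5 expander applies gain = (1.5−1)×(T − x) of attenuation.
(1.5−1) × 12 = 6 dB, so output = -31.5 − 6 = -37.5 dB.

-37.5 dB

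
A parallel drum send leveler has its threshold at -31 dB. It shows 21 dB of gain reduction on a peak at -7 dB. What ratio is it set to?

Input overshoot = -7 − (-31) = 24 dB.
Output overshoot = 24 − 21 = 3 dB.
Ratio = input overshoot / output overshoot = 24 / 3 = 8.

8:1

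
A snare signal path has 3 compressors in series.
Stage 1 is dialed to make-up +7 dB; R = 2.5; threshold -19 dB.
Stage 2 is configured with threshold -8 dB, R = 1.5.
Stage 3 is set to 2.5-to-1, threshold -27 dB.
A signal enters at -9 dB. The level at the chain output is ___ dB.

-19.4 dB

Stage 1: overshoot 10 dB → 10/2.5 = 4 dB → -15 dB; +7 dB make-up → -8 dB.
Stage 2: -8 dB ≤ -8 dB, so stage 2 doesn't engage; output -8 dB.
Stage 3: overshoot 19 dB → 19/2.5 = 7.6 dB → -19.4 dB.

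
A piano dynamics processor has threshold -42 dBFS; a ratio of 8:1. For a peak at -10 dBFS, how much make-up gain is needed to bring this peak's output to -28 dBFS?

Overshoot 32 dB → 32/8 = 4 dB after compression, so the compressed level is -42 + 4 = -38 dBFS.
Make-up = target − compressed = -28 − (-38) = 10 dB.

10 dB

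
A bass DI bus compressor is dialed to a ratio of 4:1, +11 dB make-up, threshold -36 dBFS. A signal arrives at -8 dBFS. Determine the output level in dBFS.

-18 dBFS

-8 dBFS sits 28 dB over threshold.
The 28 dB excess becomes 7 dB after 4:1 reduction.
That puts the output at -29 dBFS; make-up adds 11 dB, giving -18 dBFS.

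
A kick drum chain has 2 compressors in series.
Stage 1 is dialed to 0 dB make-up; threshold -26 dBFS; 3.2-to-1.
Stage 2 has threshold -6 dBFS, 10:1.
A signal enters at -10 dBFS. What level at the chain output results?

-21 dBFS

Stage 1: -10 dBFS is 16 dB over -26 dBFS; at 3.2:1 that becomes 5 dB over, giving -21 dBFS.
Stage 2: -21 dBFS is at or below the -6 dBFS threshold — no compression; output -21 dBFS.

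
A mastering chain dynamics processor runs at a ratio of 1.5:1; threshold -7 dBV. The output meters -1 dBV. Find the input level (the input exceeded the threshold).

Post-compression overshoot = -1 − (-7) = 6 dB.
Before 1.5:1 compression the overshoot was 6 × 1.5 = 9 dB, so input = -7 + 9 = 2 dBV.

2 dBV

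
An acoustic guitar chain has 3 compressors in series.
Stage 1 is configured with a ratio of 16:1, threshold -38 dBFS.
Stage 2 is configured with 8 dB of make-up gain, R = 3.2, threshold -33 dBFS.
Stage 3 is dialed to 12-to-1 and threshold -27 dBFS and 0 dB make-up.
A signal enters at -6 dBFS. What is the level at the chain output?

Stage 1: -6 dBFS is 32 dB over -38 dBFS; at 16:1 that becomes 2 dB over, giving -36 dBFS.
Stage 2: below threshold (-36 ≤ -33); passes unchanged; make-up brings it to -28 dBFS.
Stage 3: below threshold (-28 ≤ -27); passes unchanged; output -28 dBFS.

-28 dBFS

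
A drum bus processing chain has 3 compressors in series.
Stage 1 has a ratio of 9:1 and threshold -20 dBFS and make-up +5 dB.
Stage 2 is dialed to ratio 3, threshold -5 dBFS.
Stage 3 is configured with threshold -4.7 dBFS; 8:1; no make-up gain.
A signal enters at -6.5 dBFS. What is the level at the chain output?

Stage 1: overshoot 13.5 dB → 13.5/9 = 1.5 dB → -18.5 dBFS; +5 dB make-up → -13.5 dBFS.
Stage 2: -13.5 dBFS ≤ -5 dBFS, so stage 2 doesn't engage; output -13.5 dBFS.
Stage 3: below threshold (-13.5 ≤ -4.7); passes unchanged; output -13.5 dBFS.

-13.5 dBFS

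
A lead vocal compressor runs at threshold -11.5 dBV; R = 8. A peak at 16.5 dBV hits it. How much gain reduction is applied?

16.5 dBV exceeds the threshold by 28 dB.
After 8:1 compression the overshoot becomes 28/8 = 3.5 dB.
Gain reduction = 28 − 3.5 = 24.5 dB.

24.5 dB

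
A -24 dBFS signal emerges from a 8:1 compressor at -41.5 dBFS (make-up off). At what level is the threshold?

-44 dBFS

Gain reduction = -24 − (-41.5) = 17.5 dB; output overshoot = GR / (R − 1) = 17.5 / 7 = 2.5 dB.
Threshold = output − output overshoot = -41.5 − 2.5 = -44 dBFS.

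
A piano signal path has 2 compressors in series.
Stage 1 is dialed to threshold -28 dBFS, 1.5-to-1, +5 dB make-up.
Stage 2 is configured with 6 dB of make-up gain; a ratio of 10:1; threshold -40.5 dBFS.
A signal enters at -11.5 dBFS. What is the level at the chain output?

-31.65 dBFS

Stage 1: -11.5 dBFS is 16.5 dB over -28 dBFS; at 1.5:1 that becomes 11 dB over, giving -17 dBFS; +5 dB make-up → -12 dBFS.
Stage 2: -12 dBFS is 28.5 dB over -40.5 dBFS; at 10:1 that becomes 2.85 dB over, giving -37.65 dBFS; +6 dB make-up → -31.65 dBFS.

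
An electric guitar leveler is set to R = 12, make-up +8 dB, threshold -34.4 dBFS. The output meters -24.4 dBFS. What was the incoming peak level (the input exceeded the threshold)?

-10.4 dBFS

Remove make-up: -24.4 − 8 = -32.4 dBFS.
Post-compression overshoot = -32.4 − (-34.4) = 2 dB.
Undo the ratio: input overshoot = 2 × 12 = 24 dB, giving input = -10.4 dBFS.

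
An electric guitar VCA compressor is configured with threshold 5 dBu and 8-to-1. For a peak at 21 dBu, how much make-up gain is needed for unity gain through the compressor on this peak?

14 dB

Overshoot 16 dB → 16/8 = 2 dB after compression, so the compressed level is 5 + 2 = 7 dBu.
Make-up = target − compressed = 21 − 7 = 14 dB.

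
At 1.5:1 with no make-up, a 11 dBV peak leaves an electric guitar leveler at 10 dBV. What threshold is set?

8 dBV

Gain reduction = 11 − 10 = 1 dB; output overshoot = GR / (R − 1) = 1 / 0.5 = 2 dB.
Threshold = output − output overshoot = 10 − 2 = 8 dBV.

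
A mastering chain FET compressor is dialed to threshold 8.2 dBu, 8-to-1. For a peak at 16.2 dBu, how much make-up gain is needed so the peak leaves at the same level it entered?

7 dB

Overshoot 8 dB → 8/8 = 1 dB after compression, so the compressed level is 8.2 + 1 = 9.2 dBu.
Make-up = target − compressed = 16.2 − 9.2 = 7 dB.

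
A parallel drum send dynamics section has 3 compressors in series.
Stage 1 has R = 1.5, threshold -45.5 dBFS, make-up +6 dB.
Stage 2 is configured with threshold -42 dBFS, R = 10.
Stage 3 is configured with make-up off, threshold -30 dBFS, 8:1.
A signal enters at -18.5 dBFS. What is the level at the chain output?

-39.95 dBFS

Stage 1: 27 dB above -45.5 dBFS, reduced 1.5:1 to 18 dB above → -27.5 dBFS; +6 dB make-up → -21.5 dBFS.
Stage 2: overshoot 20.5 dB → 20.5/10 = 2.05 dB → -39.95 dBFS.
Stage 3: -39.95 dBFS ≤ -30 dBFS, so stage 3 doesn't engage; output -39.95 dBFS.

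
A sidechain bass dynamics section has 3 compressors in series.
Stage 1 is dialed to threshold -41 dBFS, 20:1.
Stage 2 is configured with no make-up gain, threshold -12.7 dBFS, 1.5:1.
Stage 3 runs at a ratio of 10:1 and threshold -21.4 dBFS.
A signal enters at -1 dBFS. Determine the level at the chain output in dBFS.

Stage 1: overshoot 40 dB → 40/20 = 2 dB → -39 dBFS.
Stage 2: -39 dBFS is at or below the -12.7 dBFS threshold — no compression; output -39 dBFS.
Stage 3: below threshold (-39 ≤ -21.4); passes unchanged; output -39 dBFS.

-39 dBFS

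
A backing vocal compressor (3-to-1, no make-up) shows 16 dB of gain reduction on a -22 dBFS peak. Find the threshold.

Let T be the threshold. Output overshoot = (input overshoot)/R, so -38 − T = (-22 − T)/3.
3·(-38 − T) = -22 − T → 2·T = -114 − (-22) = -92.
T = -92/2 = -46 dBFS.

-46 dBFS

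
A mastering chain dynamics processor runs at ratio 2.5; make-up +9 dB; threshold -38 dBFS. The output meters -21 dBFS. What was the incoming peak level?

-18 dBFS

Remove make-up: -21 − 9 = -30 dBFS.
Post-compression overshoot = -30 − (-38) = 8 dB.
Before 2.5:1 compression the overshoot was 8 × 2.5 = 20 dB, so input = -38 + 20 = -18 dBFS.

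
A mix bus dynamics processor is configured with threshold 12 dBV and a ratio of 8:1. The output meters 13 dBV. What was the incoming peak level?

20 dBV

That's 1 dB above the 12 dBV threshold.
Before 8:1 compression the overshoot was 1 × 8 = 8 dB, so input = 12 + 8 = 20 dBV.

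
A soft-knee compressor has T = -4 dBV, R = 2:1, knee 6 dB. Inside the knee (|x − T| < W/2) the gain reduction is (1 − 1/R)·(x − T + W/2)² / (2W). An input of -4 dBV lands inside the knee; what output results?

x − T + W/2 = -4 − (-4) + 3 = 3.
GR = (1 − 1/2) × 3² / 12 = 0.5 × 9 / 12 = 0.375 dB.
Output = -4 − 0.375 = -4.375 dBV.

-4.375 dBV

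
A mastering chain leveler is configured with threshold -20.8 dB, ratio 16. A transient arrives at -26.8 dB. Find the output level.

-26.8 dB is 6 dB below the -20.8 dB threshold, so no gain reduction is applied.
Output = input = -26.8 dB.

-26.8 dB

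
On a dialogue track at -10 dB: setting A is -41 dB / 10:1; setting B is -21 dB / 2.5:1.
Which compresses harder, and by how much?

A, by 21.3 dB

A: GR = 31 − 31/10 = 27.9 dB.
B: GR = 11 − 11/2.5 = 6.6 dB.
A applies 21.3 dB more gain reduction.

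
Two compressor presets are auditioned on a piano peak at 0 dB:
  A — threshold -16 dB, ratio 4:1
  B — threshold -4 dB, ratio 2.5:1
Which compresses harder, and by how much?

A, by 9.6 dB

A: overshoot 16 dB → output overshoot 4 dB → GR 12 dB.
B: overshoot 4 dB → output overshoot 1.6 dB → GR 2.4 dB.
Difference: 9.6 dB in favour of A.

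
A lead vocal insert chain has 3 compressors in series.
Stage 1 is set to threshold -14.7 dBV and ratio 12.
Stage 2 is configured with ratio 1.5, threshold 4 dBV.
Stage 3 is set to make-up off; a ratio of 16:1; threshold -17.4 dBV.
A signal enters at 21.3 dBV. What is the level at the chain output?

Stage 1: 36 dB above -14.7 dBV, reduced 12:1 to 3 dB above → -11.7 dBV.
Stage 2: -11.7 dBV is at or below the 4 dBV threshold — no compression; output -11.7 dBV.
Stage 3: -11.7 dBV is 5.7 dB over -17.4 dBV; at 16:1 that becomes 0.35625 dB over, giving -17.04375 dBV.

-17.04375 dBV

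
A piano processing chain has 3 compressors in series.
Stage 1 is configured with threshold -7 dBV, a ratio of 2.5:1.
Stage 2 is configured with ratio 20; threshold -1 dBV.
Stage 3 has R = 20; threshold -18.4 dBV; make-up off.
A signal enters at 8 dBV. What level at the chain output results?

Stage 1: overshoot 15 dB → 15/2.5 = 6 dB → -1 dBV.
Stage 2: -1 dBV ≤ -1 dBV, so stage 2 doesn't engage; output -1 dBV.
Stage 3: overshoot 17.4 dB → 17.4/20 = 0.87 dB → -17.53 dBV.

-17.53 dBV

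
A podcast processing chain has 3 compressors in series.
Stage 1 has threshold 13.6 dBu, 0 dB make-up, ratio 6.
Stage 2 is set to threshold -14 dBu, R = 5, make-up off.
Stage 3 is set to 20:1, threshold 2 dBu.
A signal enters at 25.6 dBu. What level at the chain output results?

-8.08 dBu

Stage 1: 12 dB above 13.6 dBu, reduced 6:1 to 2 dB above → 15.6 dBu.
Stage 2: 29.6 dB above -14 dBu, reduced 5:1 to 5.92 dB above → -8.08 dBu.
Stage 3: -8.08 dBu ≤ 2 dBu, so stage 3 doesn't engage; output -8.08 dBu.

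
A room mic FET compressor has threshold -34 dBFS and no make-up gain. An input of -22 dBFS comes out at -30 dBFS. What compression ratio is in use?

3:1

Input overshoot = -22 − (-34) = 12 dB; output overshoot = -30 − (-34) = 4 dB.
Ratio = 12 / 4 = 3.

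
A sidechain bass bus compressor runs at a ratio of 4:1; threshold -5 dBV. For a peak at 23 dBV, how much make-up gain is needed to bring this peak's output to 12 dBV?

10 dB

Without make-up, output = threshold + overshoot/4 = -5 + 7 = 2 dBV.
Gap to target: 10 dB.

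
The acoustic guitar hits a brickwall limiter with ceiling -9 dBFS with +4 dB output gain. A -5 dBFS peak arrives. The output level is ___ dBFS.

-5 dBFS

The limiter clamps the peak to its -9 dBFS ceiling.
Output gain then adds 4 dB: -9 + 4 = -5 dBFS.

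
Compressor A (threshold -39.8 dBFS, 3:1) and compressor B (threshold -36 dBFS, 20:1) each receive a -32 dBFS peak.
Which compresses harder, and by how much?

A: GR = 7.8 − 7.8/3 = 5.2 dB.
B: GR = 4 − 4/20 = 3.8 dB.
Difference: 1.4 dB in favour of A.

A, by 1.4 dB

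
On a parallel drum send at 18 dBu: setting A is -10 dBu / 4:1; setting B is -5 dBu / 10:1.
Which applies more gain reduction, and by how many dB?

A, by 0.3 dB

A: overshoot 28 dB → output overshoot 7 dB → GR 21 dB.
B: overshoot 23 dB → output overshoot 2.3 dB → GR 20.7 dB.
A reduces 0.3 dB more.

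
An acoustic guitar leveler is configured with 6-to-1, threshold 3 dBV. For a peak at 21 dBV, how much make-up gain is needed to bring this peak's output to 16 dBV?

Without make-up, output = threshold + overshoot/6 = 3 + 3 = 6 dBV.
Gap to target: 10 dB.

10 dB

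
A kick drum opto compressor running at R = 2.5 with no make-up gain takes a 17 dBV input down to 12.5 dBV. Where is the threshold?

Let T be the threshold. Output overshoot = (input overshoot)/R, so 12.5 − T = (17 − T)/2.5.
2.5·(12.5 − T) = 17 − T → 1.5·T = 31.25 − 17 = 14.25.
T = 14.25/1.5 = 9.5 dBV.

9.5 dBV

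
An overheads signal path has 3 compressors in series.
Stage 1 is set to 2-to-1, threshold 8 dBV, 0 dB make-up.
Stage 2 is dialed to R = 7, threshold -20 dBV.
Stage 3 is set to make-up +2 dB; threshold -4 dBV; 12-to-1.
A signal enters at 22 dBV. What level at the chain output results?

Stage 1: overshoot 14 dB → 14/2 = 7 dB → 15 dBV.
Stage 2: 15 dBV is 35 dB over -20 dBV; at 7:1 that becomes 5 dB over, giving -15 dBV.
Stage 3: -15 dBV is at or below the -4 dBV threshold — no compression; make-up brings it to -13 dBV.

-13 dBV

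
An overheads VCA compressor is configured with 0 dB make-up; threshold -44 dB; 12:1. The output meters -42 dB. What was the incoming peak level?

Post-compression overshoot = -42 − (-44) = 2 dB.
Before 12:1 compression the overshoot was 2 × 12 = 24 dB, so input = -44 + 24 = -20 dB.

-20 dB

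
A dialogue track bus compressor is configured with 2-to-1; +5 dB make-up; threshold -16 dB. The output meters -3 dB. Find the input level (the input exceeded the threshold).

0 dB

Before make-up, the level was -3 − 5 = -8 dB.
Post-compression overshoot = -8 − (-16) = 8 dB.
Input overshoot = R × output overshoot = 16 dB → input = -16 + 16 = 0 dB.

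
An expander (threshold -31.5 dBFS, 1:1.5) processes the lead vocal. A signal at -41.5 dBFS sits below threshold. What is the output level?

-46.5 dBFS

The input is 10 dB below the -31.5 dBFS threshold.
A 1:1.5 expander multiplies undershoot by 1.5: 10 × 1.5 = 15 dB below threshold.
Output = -31.5 − 15 = -46.5 dBFS.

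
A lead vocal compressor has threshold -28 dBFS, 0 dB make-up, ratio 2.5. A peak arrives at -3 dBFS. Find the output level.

-18 dBFS

-3 dBFS sits 25 dB over threshold.
At 2.5:1 the overshoot is divided by 2.5, leaving 10 dB above threshold.
Output = -28 + 10 = -18 dBFS.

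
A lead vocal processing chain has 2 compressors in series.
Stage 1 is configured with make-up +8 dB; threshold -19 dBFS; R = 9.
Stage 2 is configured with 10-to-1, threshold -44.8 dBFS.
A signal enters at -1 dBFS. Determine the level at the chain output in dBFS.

-41.22 dBFS

Stage 1: -1 dBFS is 18 dB over -19 dBFS; at 9:1 that becomes 2 dB over, giving -17 dBFS; +8 dB make-up → -9 dBFS.
Stage 2: overshoot 35.8 dB → 35.8/10 = 3.58 dB → -41.22 dBFS.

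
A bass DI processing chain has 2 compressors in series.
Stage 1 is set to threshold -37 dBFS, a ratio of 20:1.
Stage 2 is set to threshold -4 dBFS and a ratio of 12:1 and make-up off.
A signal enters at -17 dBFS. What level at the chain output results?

-36 dBFS

Stage 1: overshoot 20 dB → 20/20 = 1 dB → -36 dBFS.
Stage 2: -36 dBFS ≤ -4 dBFS, so stage 2 doesn't engage; output -36 dBFS.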